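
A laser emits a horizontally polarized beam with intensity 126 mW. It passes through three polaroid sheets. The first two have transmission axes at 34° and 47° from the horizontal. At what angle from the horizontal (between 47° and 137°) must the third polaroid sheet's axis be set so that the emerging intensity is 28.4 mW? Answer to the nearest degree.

θ ≈ 101°

I₁ = I₀ cos²(34° − 0°) = I₀ cos²(34°) = 0.6873 I₀.
I₂ = I₁ cos²(47° − 34°) = 0.6873 I₀ · cos²(13°) = 0.6525 I₀.
Target fraction: 28.4 / 126 mW = 0.2254 of I₀.
Need I₃/I₀ = 0.2254, so cos²(θ − 47°) = 0.2254 / 0.6525 = 0.3454.
θ − 47° = arccos(√0.3454) = 54.0°, giving θ ≈ 47 + 54.0 = 101.0°.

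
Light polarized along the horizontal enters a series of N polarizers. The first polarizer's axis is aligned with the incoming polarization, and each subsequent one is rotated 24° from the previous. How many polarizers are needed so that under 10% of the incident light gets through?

N = 14

First polarizer is aligned with the polarization: full transmission.
Each further stage multiplies by cos²(24°) = 0.8346.
After N polarizers: T = 0.8346^(N−1). Require T < 0.10 ⇒ N−1 > ln(0.10)/ln(0.8346) = 12.73, so N−1 ≥ 13 and N = 14.
Check: N=14 gives T = 0.09528 < 0.10; N=13 gives T = 0.1142.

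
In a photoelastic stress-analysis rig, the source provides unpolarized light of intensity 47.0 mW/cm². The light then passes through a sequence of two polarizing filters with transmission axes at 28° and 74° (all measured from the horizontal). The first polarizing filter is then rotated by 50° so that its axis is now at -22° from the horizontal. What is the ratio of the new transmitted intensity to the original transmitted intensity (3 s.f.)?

I_new/I_old ≈ 0.0226

Before rotation:
Unpolarized light through the first polarizer → I₁ = ½ I₀, now polarized at 28°.
I₂ = I₁ cos²(74° − 28°) = 0.5 I₀ · cos²(46°) = 0.2413 I₀.
After rotation:
Unpolarized light through the first polarizer → I₁ = ½ I₀, now polarized at -22°.
Angle between axes 1 and 2: 84°. I₂ = 0.5 I₀ · cos²(84°) = 0.005463 I₀.
Ratio = 0.005463 / 0.2413 = 0.02264.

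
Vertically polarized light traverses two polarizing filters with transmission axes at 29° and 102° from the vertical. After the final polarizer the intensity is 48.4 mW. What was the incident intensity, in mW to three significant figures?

I₀ ≈ 740 mW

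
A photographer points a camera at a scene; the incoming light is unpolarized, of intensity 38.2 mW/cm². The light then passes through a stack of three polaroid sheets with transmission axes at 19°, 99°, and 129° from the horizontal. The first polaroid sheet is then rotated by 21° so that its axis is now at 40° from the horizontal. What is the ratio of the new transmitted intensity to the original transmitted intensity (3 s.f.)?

I_new/I_old ≈ 8.80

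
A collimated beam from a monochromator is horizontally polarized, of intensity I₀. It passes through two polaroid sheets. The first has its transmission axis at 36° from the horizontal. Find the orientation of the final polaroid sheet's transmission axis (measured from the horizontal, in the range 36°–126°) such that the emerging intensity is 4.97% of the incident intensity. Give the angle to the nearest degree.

θ ≈ 110°

I₁ = I₀ cos²(36° − 0°) = I₀ cos²(36°) = 0.6545 I₀.
Need I₂/I₀ = 0.0497, so cos²(θ − 36°) = 0.0497 / 0.6545 = 0.07593.
θ − 36° = arccos(√0.07593) = 74.0°, giving θ ≈ 36 + 74.0 = 110.0°.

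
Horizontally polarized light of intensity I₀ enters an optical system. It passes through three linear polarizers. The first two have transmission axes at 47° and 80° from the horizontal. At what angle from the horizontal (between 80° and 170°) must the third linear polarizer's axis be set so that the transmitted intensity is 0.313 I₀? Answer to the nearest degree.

θ ≈ 92°

By Malus's law, I₁ = I₀ cos²(47° − 0°) = I₀ cos²(47°) = 0.4651 I₀.
I₂ = I₁ cos²(80° − 47°) = 0.4651 I₀ · cos²(33°) = 0.3272 I₀.
Need I₃/I₀ = 0.313, so cos²(θ − 80°) = 0.313 / 0.3272 = 0.9567.
θ − 80° = arccos(√0.9567) = 12.0°, giving θ ≈ 80 + 12.0 = 92.0°.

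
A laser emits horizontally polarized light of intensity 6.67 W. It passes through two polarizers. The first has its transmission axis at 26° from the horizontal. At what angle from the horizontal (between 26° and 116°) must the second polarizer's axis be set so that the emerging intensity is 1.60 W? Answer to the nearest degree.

I₁ = I₀ cos²(26° − 0°) = I₀ cos²(26°) = 0.8078 I₀.
Target fraction: 1.60 / 6.67 W = 0.2399 of I₀.
Need I₂/I₀ = 0.2399, so cos²(θ − 26°) = 0.2399 / 0.8078 = 0.2969.
θ − 26° = arccos(√0.2969) = 57.0°, giving θ ≈ 26 + 57.0 = 83.0°.

θ ≈ 83°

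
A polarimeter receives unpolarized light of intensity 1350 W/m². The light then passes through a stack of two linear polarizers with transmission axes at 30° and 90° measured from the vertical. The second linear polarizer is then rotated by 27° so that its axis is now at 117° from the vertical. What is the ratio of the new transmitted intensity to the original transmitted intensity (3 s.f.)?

I_new/I_old ≈ 0.0110

Before rotation:
Unpolarized light through the first polarizer → I₁ = ½ I₀, now polarized at 30°.
I₂ = I₁ cos²(90° − 30°) = 0.5 I₀ · cos²(60°) = 0.125 I₀.
After rotation:
Unpolarized light through the first polarizer → I₁ = ½ I₀, now polarized at 30°.
I₂ = I₁ cos²(117° − 30°) = 0.5 I₀ · cos²(87°) = 0.00137 I₀.
Ratio = 0.00137 / 0.125 = 0.01096.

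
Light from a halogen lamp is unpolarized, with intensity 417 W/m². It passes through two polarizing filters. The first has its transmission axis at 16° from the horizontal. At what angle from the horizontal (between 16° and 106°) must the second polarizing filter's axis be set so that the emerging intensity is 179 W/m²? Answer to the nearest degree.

θ ≈ 38°

Unpolarized light through the first polarizer → I₁ = ½ I₀, now polarized at 16°.
Target fraction: 179 / 417 W/m² = 0.4293 of I₀.
Need I₂/I₀ = 0.4293, so cos²(θ − 16°) = 0.4293 / 0.5 = 0.8585.
θ − 16° = arccos(√0.8585) = 22.1°, giving θ ≈ 16 + 22.1 = 38.1°.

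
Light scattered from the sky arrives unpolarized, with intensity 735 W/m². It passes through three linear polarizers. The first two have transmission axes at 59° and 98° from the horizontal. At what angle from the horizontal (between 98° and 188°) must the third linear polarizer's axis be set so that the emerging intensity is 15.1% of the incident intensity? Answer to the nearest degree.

θ ≈ 143°

Unpolarized light through the first polarizer → I₁ = ½ I₀, now polarized at 59°.
I₂ = I₁ cos²(98° − 59°) = 0.5 I₀ · cos²(39°) = 0.302 I₀.
Need I₃/I₀ = 0.151, so cos²(θ − 98°) = 0.151 / 0.302 = 0.5.
θ − 98° = arccos(√0.5) = 45.0°, giving θ ≈ 98 + 45.0 = 143.0°.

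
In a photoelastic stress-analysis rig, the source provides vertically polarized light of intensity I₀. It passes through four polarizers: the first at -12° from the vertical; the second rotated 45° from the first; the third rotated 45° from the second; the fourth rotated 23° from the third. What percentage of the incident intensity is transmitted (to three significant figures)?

I₁ = I₀ cos²(-12° − 0°) = I₀ cos²(12°) = 0.9568 I₀.
I₂ = I₁ cos²(45°) = 0.9568 · 0.5 I₀ = 0.4784 I₀.
I₃ = I₂ cos²(45°) = 0.4784 · 0.5 I₀ = 0.2392 I₀.
I₄ = I₃ cos²(23°) = 0.2392 · 0.8473 I₀ = 0.2027 I₀.
That is 20.27% of the incident intensity.

≈ 20.3%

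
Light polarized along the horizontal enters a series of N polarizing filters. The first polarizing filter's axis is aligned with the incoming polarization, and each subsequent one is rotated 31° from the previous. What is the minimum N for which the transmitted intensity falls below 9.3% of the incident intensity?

N = 9

First polarizer is aligned with the polarization: full transmission.
Each further stage multiplies by cos²(31°) = 0.7347.
After N polarizers: T = 0.7347^(N−1). Require T < 0.093 ⇒ N−1 > ln(0.093)/ln(0.7347) = 7.71, so N−1 ≥ 8 and N = 9.
Check: N=9 gives T = 0.08493 < 0.093; N=8 gives T = 0.1156.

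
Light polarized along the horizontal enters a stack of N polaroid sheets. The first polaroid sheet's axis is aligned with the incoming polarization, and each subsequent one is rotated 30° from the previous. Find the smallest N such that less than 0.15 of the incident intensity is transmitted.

First polarizer is aligned with the polarization: full transmission.
Each further stage multiplies by cos²(30°) = 0.75.
After N polarizers: T = 0.75^(N−1). Require T < 0.15 ⇒ N−1 > ln(0.15)/ln(0.75) = 6.59, so N−1 ≥ 7 and N = 8.
Check: N=8 gives T = 0.1335 < 0.15; N=7 gives T = 0.178.

N = 8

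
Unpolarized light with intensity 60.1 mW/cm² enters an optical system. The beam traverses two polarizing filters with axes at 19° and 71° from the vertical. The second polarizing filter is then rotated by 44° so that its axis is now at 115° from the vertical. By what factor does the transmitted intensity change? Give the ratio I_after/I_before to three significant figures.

I_new/I_old ≈ 0.0288

Before rotation:
Unpolarized light through the first polarizer → I₁ = ½ I₀, now polarized at 19°.
I₂ = I₁ cos²(71° − 19°) = 0.5 I₀ · cos²(52°) = 0.1895 I₀.
After rotation:
Unpolarized light through the first polarizer → I₁ = ½ I₀, now polarized at 19°.
Angle between axes 1 and 2: 84°. I₂ = 0.5 I₀ · cos²(84°) = 0.005463 I₀.
Ratio = 0.005463 / 0.1895 = 0.02883.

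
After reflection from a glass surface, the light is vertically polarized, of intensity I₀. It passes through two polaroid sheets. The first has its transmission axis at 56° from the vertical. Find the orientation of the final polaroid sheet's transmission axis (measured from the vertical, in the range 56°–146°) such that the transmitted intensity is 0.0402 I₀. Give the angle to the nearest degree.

θ ≈ 125°

I₁ = I₀ cos²(56° − 0°) = I₀ cos²(56°) = 0.3127 I₀.
Need I₂/I₀ = 0.0402, so cos²(θ − 56°) = 0.0402 / 0.3127 = 0.1286.
θ − 56° = arccos(√0.1286) = 69.0°, giving θ ≈ 56 + 69.0 = 125.0°.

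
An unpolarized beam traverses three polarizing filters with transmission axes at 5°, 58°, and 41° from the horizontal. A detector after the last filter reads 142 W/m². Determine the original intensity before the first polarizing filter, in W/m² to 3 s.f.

Unpolarized light through the first polarizer → I₁ = ½ I₀, now polarized at 5°.
I₂ = I₁ cos²(58° − 5°) = 0.5 I₀ · cos²(53°) = 0.1811 I₀.
I₃ = I₂ cos²(41° − 58°) = 0.1811 I₀ · cos²(17°) = 0.1656 I₀.
So 142 W/m² = 0.1656 I₀, giving I₀ = 142/0.1656 = 857.4 W/m².

I₀ ≈ 857 W/m²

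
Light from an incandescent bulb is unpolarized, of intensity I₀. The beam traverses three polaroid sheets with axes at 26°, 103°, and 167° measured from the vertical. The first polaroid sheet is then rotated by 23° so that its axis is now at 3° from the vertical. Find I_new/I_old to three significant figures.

I_new/I_old ≈ 0.596

Before rotation:
Unpolarized light through the first polarizer → I₁ = ½ I₀, now polarized at 26°.
I₂ = I₁ cos²(103° − 26°) = 0.5 I₀ · cos²(77°) = 0.0253 I₀.
I₃ = I₂ cos²(167° − 103°) = 0.0253 I₀ · cos²(64°) = 0.004862 I₀.
After rotation:
Unpolarized light through the first polarizer → I₁ = ½ I₀, now polarized at 3°.
Angle between axes 1 and 2: 80°. I₂ = 0.5 I₀ · cos²(80°) = 0.01508 I₀.
I₃ = I₂ cos²(167° − 103°) = 0.01508 I₀ · cos²(64°) = 0.002897 I₀.
Ratio = 0.002897 / 0.004862 = 0.5959.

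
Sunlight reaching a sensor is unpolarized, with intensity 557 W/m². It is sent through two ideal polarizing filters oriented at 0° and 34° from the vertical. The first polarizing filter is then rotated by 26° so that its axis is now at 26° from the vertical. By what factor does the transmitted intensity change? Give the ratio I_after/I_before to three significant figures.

I_new/I_old ≈ 1.43

Before rotation:
Unpolarized light through the first polarizer → I₁ = ½ I₀, now polarized at 0°.
I₂ = I₁ cos²(34° − 0°) = 0.5 I₀ · cos²(34°) = 0.3437 I₀.
After rotation:
Unpolarized light through the first polarizer → I₁ = ½ I₀, now polarized at 26°.
I₂ = I₁ cos²(34° − 26°) = 0.5 I₀ · cos²(8°) = 0.4903 I₀.
Ratio = 0.4903 / 0.3437 = 1.427.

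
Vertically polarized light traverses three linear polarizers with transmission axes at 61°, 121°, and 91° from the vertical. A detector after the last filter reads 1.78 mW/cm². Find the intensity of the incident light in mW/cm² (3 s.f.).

By Malus's law, I₁ = I₀ cos²(61° − 0°) = I₀ cos²(61°) = 0.235 I₀.
I₂ = I₁ cos²(121° − 61°) = 0.235 I₀ · cos²(60°) = 0.05876 I₀.
I₃ = I₂ cos²(91° − 121°) = 0.05876 I₀ · cos²(30°) = 0.04407 I₀.
So 1.78 mW/cm² = 0.04407 I₀, giving I₀ = 1.78/0.04407 = 40.39 mW/cm².

I₀ ≈ 40.4 mW/cm²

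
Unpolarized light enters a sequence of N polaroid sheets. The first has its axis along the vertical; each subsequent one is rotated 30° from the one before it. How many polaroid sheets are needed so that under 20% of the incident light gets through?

N = 5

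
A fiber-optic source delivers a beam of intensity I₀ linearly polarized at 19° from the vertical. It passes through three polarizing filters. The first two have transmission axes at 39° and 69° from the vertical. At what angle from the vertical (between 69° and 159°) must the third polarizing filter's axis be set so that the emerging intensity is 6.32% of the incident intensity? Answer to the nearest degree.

θ ≈ 141°

By Malus's law, I₁ = I₀ cos²(39° − 19°) = I₀ cos²(20°) = 0.883 I₀.
I₂ = I₁ cos²(69° − 39°) = 0.883 I₀ · cos²(30°) = 0.6623 I₀.
Need I₃/I₀ = 0.0632, so cos²(θ − 69°) = 0.0632 / 0.6623 = 0.09543.
θ − 69° = arccos(√0.09543) = 72.0°, giving θ ≈ 69 + 72.0 = 141.0°.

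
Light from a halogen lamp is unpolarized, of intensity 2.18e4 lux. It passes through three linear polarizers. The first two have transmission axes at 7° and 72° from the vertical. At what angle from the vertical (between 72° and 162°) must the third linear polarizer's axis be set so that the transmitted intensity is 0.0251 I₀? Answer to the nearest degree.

θ ≈ 130°

Unpolarized light through the first polarizer → I₁ = ½ I₀, now polarized at 7°.
I₂ = I₁ cos²(72° − 7°) = 0.5 I₀ · cos²(65°) = 0.0893 I₀.
Need I₃/I₀ = 0.0251, so cos²(θ − 72°) = 0.0251 / 0.0893 = 0.2811.
θ − 72° = arccos(√0.2811) = 58.0°, giving θ ≈ 72 + 58.0 = 130.0°.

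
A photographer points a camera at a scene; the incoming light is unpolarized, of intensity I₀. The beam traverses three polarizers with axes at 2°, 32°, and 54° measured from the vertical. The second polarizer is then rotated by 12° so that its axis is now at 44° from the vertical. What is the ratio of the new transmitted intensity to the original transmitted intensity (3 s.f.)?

Before rotation:
Unpolarized light through the first polarizer → I₁ = ½ I₀, now polarized at 2°.
I₂ = I₁ cos²(32° − 2°) = 0.5 I₀ · cos²(30°) = 0.375 I₀.
I₃ = I₂ cos²(54° − 32°) = 0.375 I₀ · cos²(22°) = 0.3224 I₀.
After rotation:
Unpolarized light through the first polarizer → I₁ = ½ I₀, now polarized at 2°.
I₂ = I₁ cos²(44° − 2°) = 0.5 I₀ · cos²(42°) = 0.2761 I₀.
I₃ = I₂ cos²(54° − 44°) = 0.2761 I₀ · cos²(10°) = 0.2678 I₀.
Ratio = 0.2678 / 0.3224 = 0.8307.

I_new/I_old ≈ 0.831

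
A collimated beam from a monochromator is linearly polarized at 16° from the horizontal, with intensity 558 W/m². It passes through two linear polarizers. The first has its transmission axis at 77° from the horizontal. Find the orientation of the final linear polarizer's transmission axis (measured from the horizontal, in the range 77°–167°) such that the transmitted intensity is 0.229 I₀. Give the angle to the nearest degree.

θ ≈ 86°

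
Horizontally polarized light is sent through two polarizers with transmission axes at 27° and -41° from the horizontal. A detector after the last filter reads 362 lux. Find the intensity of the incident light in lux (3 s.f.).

I₁ = I₀ cos²(27° − 0°) = I₀ cos²(27°) = 0.7939 I₀.
I₂ = I₁ cos²(-41° − 27°) = 0.7939 I₀ · cos²(68°) = 0.1114 I₀.
So 362 lux = 0.1114 I₀, giving I₀ = 362/0.1114 = 3249 lux.

I₀ ≈ 3250 lux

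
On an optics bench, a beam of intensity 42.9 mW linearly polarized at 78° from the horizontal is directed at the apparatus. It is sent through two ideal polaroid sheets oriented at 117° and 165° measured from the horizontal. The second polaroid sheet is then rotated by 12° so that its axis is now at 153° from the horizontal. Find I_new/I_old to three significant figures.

I_new/I_old ≈ 1.46

Before rotation:
I₁ = I₀ cos²(117° − 78°) = I₀ cos²(39°) = 0.604 I₀.
I₂ = I₁ cos²(165° − 117°) = 0.604 I₀ · cos²(48°) = 0.2704 I₀.
After rotation:
I₁ = I₀ cos²(117° − 78°) = I₀ cos²(39°) = 0.604 I₀.
I₂ = I₁ cos²(153° − 117°) = 0.604 I₀ · cos²(36°) = 0.3953 I₀.
Ratio = 0.3953 / 0.2704 = 1.462.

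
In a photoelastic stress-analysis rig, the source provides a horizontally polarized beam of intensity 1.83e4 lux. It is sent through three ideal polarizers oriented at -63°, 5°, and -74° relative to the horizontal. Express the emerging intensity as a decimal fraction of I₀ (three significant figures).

I/I₀ ≈ 0.00105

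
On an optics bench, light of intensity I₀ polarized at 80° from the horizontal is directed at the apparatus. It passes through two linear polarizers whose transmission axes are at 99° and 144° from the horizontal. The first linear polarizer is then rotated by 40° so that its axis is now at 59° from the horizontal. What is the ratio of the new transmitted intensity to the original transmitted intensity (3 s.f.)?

Before rotation:
I₁ = I₀ cos²(99° − 80°) = I₀ cos²(19°) = 0.894 I₀.
I₂ = I₁ cos²(144° − 99°) = 0.894 I₀ · cos²(45°) = 0.447 I₀.
After rotation:
I₁ = I₀ cos²(59° − 80°) = I₀ cos²(21°) = 0.8716 I₀.
I₂ = I₁ cos²(144° − 59°) = 0.8716 I₀ · cos²(85°) = 0.006621 I₀.
Ratio = 0.006621 / 0.447 = 0.01481.

I_new/I_old ≈ 0.0148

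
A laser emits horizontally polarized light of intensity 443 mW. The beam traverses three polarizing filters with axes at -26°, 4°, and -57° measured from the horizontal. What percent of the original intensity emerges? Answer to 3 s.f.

I₁ = 443 mW · cos²(26°) = 357.9 mW.
I₂ = I₁ · cos²(30°) = 357.9 · 0.75 = 268.4 mW.
I₃ = I₂ · cos²(61°) = 268.4 · 0.235 = 63.09 mW.
That is 14.24% of the incident intensity.

≈ 14.2%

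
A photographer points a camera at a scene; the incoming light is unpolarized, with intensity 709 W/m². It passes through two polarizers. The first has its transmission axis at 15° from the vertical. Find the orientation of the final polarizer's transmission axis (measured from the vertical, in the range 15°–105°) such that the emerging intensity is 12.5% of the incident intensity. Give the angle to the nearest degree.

θ ≈ 75°

Unpolarized light through the first polarizer → I₁ = ½ I₀, now polarized at 15°.
Need I₂/I₀ = 0.125, so cos²(θ − 15°) = 0.125 / 0.5 = 0.25.
θ − 15° = arccos(√0.25) = 60.0°, giving θ ≈ 15 + 60.0 = 75.0°.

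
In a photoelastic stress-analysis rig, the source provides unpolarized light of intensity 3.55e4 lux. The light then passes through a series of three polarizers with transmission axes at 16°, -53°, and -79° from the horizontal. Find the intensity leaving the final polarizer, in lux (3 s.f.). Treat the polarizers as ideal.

Unpolarized light through the first polarizer → I₁ = 3.55e4 lux/2 = 1.775e+04 lux, polarized at 16°.
I₂ = I₁ · cos²(69°) = 1.775e+04 · 0.1284 = 2280 lux.
I₃ = I₂ · cos²(26°) = 2280 · 0.8078 = 1842 lux.

I ≈ 1840 lux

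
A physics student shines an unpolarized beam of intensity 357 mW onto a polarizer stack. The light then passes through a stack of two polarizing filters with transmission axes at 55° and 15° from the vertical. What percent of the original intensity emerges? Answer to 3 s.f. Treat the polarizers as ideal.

≈ 29.3%

Unpolarized light through the first polarizer → I₁ = 357 mW/2 = 178.5 mW, polarized at 55°.
I₂ = I₁ · cos²(40°) = 178.5 · 0.5868 = 104.7 mW.
That is 29.34% of the incident intensity.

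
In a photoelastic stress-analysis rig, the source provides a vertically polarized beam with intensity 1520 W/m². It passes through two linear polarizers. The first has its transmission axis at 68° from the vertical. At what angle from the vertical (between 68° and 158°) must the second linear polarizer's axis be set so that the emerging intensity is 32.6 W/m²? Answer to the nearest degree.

I₁ = I₀ cos²(68° − 0°) = I₀ cos²(68°) = 0.1403 I₀.
Target fraction: 32.6 / 1520 W/m² = 0.02145 of I₀.
Need I₂/I₀ = 0.02145, so cos²(θ − 68°) = 0.02145 / 0.1403 = 0.1528.
θ − 68° = arccos(√0.1528) = 67.0°, giving θ ≈ 68 + 67.0 = 135.0°.

θ ≈ 135°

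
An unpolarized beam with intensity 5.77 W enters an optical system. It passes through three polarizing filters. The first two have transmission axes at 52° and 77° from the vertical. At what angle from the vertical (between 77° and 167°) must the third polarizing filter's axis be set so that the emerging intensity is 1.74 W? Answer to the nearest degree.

Unpolarized light through the first polarizer → I₁ = ½ I₀, now polarized at 52°.
I₂ = I₁ cos²(77° − 52°) = 0.5 I₀ · cos²(25°) = 0.4107 I₀.
Target fraction: 1.74 / 5.77 W = 0.3016 of I₀.
Need I₃/I₀ = 0.3016, so cos²(θ − 77°) = 0.3016 / 0.4107 = 0.7343.
θ − 77° = arccos(√0.7343) = 31.0°, giving θ ≈ 77 + 31.0 = 108.0°.

θ ≈ 108°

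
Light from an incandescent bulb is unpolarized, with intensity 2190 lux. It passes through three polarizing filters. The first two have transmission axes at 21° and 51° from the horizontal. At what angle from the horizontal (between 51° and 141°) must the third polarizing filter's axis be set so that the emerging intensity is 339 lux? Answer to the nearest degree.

θ ≈ 101°

Unpolarized light through the first polarizer → I₁ = ½ I₀, now polarized at 21°.
I₂ = I₁ cos²(51° − 21°) = 0.5 I₀ · cos²(30°) = 0.375 I₀.
Target fraction: 339 / 2190 lux = 0.1548 of I₀.
Need I₃/I₀ = 0.1548, so cos²(θ − 51°) = 0.1548 / 0.375 = 0.4128.
θ − 51° = arccos(√0.4128) = 50.0°, giving θ ≈ 51 + 50.0 = 101.0°.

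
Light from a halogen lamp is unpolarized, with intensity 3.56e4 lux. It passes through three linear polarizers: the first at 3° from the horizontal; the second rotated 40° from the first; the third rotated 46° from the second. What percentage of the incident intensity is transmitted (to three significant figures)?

Unpolarized light through the first polarizer → I₁ = 3.56e4 lux/2 = 1.78e+04 lux, polarized at 3°.
I₂ = I₁ · cos²(40°) = 1.78e+04 · 0.5868 = 1.045e+04 lux.
I₃ = I₂ · cos²(46°) = 1.045e+04 · 0.4826 = 5040 lux.
That is 14.16% of the incident intensity.

≈ 14.2%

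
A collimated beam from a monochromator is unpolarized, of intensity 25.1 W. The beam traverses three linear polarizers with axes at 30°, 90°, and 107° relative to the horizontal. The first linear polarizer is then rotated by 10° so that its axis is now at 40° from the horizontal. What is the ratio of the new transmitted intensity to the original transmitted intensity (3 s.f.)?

Before rotation:
Unpolarized light through the first polarizer → I₁ = ½ I₀, now polarized at 30°.
I₂ = I₁ cos²(90° − 30°) = 0.5 I₀ · cos²(60°) = 0.125 I₀.
I₃ = I₂ cos²(107° − 90°) = 0.125 I₀ · cos²(17°) = 0.1143 I₀.
After rotation:
Unpolarized light through the first polarizer → I₁ = ½ I₀, now polarized at 40°.
I₂ = I₁ cos²(90° − 40°) = 0.5 I₀ · cos²(50°) = 0.2066 I₀.
I₃ = I₂ cos²(107° − 90°) = 0.2066 I₀ · cos²(17°) = 0.1889 I₀.
Ratio = 0.1889 / 0.1143 = 1.653.

I_new/I_old ≈ 1.65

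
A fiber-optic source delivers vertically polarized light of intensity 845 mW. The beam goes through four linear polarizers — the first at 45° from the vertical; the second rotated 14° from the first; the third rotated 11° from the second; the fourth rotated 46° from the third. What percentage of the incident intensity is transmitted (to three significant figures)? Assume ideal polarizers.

By Malus's law, I₁ = 845 mW · cos²(45°) = 422.5 mW.
I₂ = I₁ · cos²(14°) = 422.5 · 0.9415 = 397.8 mW.
I₃ = I₂ · cos²(11°) = 397.8 · 0.9636 = 383.3 mW.
I₄ = I₃ · cos²(46°) = 383.3 · 0.4826 = 185 mW.
That is 21.89% of the incident intensity.

≈ 21.9%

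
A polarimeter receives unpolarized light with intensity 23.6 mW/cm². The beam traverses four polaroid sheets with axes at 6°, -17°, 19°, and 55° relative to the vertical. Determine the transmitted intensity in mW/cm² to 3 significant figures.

Unpolarized light through the first polarizer → I₁ = 23.6 mW/cm²/2 = 11.8 mW/cm², polarized at 6°.
I₂ = I₁ · cos²(23°) = 11.8 · 0.8473 = 9.998 mW/cm².
I₃ = I₂ · cos²(36°) = 9.998 · 0.6545 = 6.544 mW/cm².
I₄ = I₃ · cos²(36°) = 6.544 · 0.6545 = 4.283 mW/cm².

I ≈ 4.28 mW/cm²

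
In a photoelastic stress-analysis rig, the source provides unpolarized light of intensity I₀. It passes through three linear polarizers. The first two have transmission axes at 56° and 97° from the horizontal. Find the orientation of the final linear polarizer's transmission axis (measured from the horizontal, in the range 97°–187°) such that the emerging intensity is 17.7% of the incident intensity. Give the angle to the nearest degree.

θ ≈ 135°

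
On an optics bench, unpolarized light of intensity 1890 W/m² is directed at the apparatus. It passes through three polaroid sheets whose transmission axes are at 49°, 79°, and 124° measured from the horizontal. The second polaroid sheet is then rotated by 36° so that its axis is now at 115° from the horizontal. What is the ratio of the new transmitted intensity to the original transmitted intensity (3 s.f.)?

Before rotation:
Unpolarized light through the first polarizer → I₁ = ½ I₀, now polarized at 49°.
I₂ = I₁ cos²(79° − 49°) = 0.5 I₀ · cos²(30°) = 0.375 I₀.
I₃ = I₂ cos²(124° − 79°) = 0.375 I₀ · cos²(45°) = 0.1875 I₀.
After rotation:
Unpolarized light through the first polarizer → I₁ = ½ I₀, now polarized at 49°.
I₂ = I₁ cos²(115° − 49°) = 0.5 I₀ · cos²(66°) = 0.08272 I₀.
I₃ = I₂ cos²(124° − 115°) = 0.08272 I₀ · cos²(9°) = 0.08069 I₀.
Ratio = 0.08069 / 0.1875 = 0.4304.

I_new/I_old ≈ 0.430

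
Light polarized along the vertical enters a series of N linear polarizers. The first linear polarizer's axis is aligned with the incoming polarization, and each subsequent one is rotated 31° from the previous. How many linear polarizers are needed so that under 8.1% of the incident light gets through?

First polarizer is aligned with the polarization: full transmission.
Each further stage multiplies by cos²(31°) = 0.7347.
After N polarizers: T = 0.7347^(N−1). Require T < 0.081 ⇒ N−1 > ln(0.081)/ln(0.7347) = 8.15, so N−1 ≥ 9 and N = 10.
Check: N=10 gives T = 0.0624 < 0.081; N=9 gives T = 0.08493.

N = 10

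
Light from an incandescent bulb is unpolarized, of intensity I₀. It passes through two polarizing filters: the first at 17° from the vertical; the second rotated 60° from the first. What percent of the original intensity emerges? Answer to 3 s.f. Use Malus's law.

≈ 12.5%

Unpolarized light through the first polarizer → I₁ = ½ I₀, now polarized at 17°.
I₂ = I₁ cos²(60°) = 0.5 · 0.25 I₀ = 0.125 I₀.
That is 12.5% of the incident intensity.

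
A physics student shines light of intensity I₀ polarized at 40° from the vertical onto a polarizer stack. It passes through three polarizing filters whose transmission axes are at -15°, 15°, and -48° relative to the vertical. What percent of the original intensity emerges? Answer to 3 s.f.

≈ 5.09%

By Malus's law, I₁ = I₀ cos²(-15° − 40°) = I₀ cos²(55°) = 0.329 I₀.
I₂ = I₁ cos²(15° + 15°) = 0.329 I₀ · cos²(30°) = 0.2467 I₀.
I₃ = I₂ cos²(-48° − 15°) = 0.2467 I₀ · cos²(63°) = 0.05086 I₀.
That is 5.086% of the incident intensity.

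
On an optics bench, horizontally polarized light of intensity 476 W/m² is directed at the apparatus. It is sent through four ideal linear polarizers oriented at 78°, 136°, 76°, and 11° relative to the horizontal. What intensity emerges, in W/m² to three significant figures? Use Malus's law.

I ≈ 0.258 W/m²

By Malus's law, I₁ = 476 W/m² · cos²(78°) = 20.58 W/m².
I₂ = I₁ · cos²(58°) = 20.58 · 0.2808 = 5.778 W/m².
I₃ = I₂ · cos²(60°) = 5.778 · 0.25 = 1.445 W/m².
I₄ = I₃ · cos²(65°) = 1.445 · 0.1786 = 0.258 W/m².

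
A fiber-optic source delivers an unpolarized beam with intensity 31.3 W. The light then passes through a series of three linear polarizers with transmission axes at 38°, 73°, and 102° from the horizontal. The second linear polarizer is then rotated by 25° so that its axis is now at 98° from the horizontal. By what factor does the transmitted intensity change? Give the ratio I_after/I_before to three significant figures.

Before rotation:
Unpolarized light through the first polarizer → I₁ = ½ I₀, now polarized at 38°.
I₂ = I₁ cos²(73° − 38°) = 0.5 I₀ · cos²(35°) = 0.3355 I₀.
I₃ = I₂ cos²(102° − 73°) = 0.3355 I₀ · cos²(29°) = 0.2566 I₀.
After rotation:
Unpolarized light through the first polarizer → I₁ = ½ I₀, now polarized at 38°.
I₂ = I₁ cos²(98° − 38°) = 0.5 I₀ · cos²(60°) = 0.125 I₀.
I₃ = I₂ cos²(102° − 98°) = 0.125 I₀ · cos²(4°) = 0.1244 I₀.
Ratio = 0.1244 / 0.2566 = 0.4847.

I_new/I_old ≈ 0.485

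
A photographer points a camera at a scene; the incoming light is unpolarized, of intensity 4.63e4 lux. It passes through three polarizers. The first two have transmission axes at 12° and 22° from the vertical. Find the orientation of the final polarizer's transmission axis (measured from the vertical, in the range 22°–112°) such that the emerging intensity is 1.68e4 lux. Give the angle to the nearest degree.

Unpolarized light through the first polarizer → I₁ = ½ I₀, now polarized at 12°.
I₂ = I₁ cos²(22° − 12°) = 0.5 I₀ · cos²(10°) = 0.4849 I₀.
Target fraction: 1.68e4 / 4.63e4 lux = 0.3629 of I₀.
Need I₃/I₀ = 0.3629, so cos²(θ − 22°) = 0.3629 / 0.4849 = 0.7483.
θ − 22° = arccos(√0.7483) = 30.1°, giving θ ≈ 22 + 30.1 = 52.1°.

θ ≈ 52°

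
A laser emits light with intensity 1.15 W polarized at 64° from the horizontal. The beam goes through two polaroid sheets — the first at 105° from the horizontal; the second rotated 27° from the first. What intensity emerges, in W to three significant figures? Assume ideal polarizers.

I ≈ 0.520 W

By Malus's law, I₁ = 1.15 W · cos²(41°) = 0.655 W.
I₂ = I₁ · cos²(27°) = 0.655 · 0.7939 = 0.52 W.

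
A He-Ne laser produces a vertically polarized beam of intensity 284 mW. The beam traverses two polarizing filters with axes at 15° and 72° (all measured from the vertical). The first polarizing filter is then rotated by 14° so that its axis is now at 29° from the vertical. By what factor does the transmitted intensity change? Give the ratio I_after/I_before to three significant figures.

I_new/I_old ≈ 1.48

Before rotation:
I₁ = I₀ cos²(15° − 0°) = I₀ cos²(15°) = 0.933 I₀.
I₂ = I₁ cos²(72° − 15°) = 0.933 I₀ · cos²(57°) = 0.2768 I₀.
After rotation:
I₁ = I₀ cos²(29° − 0°) = I₀ cos²(29°) = 0.765 I₀.
I₂ = I₁ cos²(72° − 29°) = 0.765 I₀ · cos²(43°) = 0.4092 I₀.
Ratio = 0.4092 / 0.2768 = 1.478.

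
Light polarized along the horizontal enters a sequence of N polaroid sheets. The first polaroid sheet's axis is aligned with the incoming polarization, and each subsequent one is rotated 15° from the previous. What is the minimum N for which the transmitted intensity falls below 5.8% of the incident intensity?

First polarizer is aligned with the polarization: full transmission.
Each further stage multiplies by cos²(15°) = 0.933.
After N polarizers: T = 0.933^(N−1). Require T < 0.058 ⇒ N−1 > ln(0.058)/ln(0.933) = 41.07, so N−1 ≥ 42 and N = 43.
Check: N=43 gives T = 0.05436 < 0.058; N=42 gives T = 0.05826.

N = 43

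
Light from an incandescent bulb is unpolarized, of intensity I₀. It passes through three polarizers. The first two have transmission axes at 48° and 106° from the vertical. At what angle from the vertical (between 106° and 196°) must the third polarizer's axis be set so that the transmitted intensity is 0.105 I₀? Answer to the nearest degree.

θ ≈ 136°

Unpolarized light through the first polarizer → I₁ = ½ I₀, now polarized at 48°.
I₂ = I₁ cos²(106° − 48°) = 0.5 I₀ · cos²(58°) = 0.1404 I₀.
Need I₃/I₀ = 0.105, so cos²(θ − 106°) = 0.105 / 0.1404 = 0.7478.
θ − 106° = arccos(√0.7478) = 30.1°, giving θ ≈ 106 + 30.1 = 136.1°.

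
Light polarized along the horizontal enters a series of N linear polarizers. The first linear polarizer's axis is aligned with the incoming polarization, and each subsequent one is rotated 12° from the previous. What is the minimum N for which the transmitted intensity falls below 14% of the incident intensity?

N = 46

First polarizer is aligned with the polarization: full transmission.
Each further stage multiplies by cos²(12°) = 0.9568.
After N polarizers: T = 0.9568^(N−1). Require T < 0.14 ⇒ N−1 > ln(0.14)/ln(0.9568) = 44.49, so N−1 ≥ 45 and N = 46.
Check: N=46 gives T = 0.1369 < 0.14; N=45 gives T = 0.1431.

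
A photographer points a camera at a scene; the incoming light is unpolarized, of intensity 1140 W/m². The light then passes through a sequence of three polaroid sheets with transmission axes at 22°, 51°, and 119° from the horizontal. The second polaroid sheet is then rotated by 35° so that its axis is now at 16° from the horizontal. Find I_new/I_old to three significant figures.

I_new/I_old ≈ 0.466

Before rotation:
Unpolarized light through the first polarizer → I₁ = ½ I₀, now polarized at 22°.
I₂ = I₁ cos²(51° − 22°) = 0.5 I₀ · cos²(29°) = 0.3825 I₀.
I₃ = I₂ cos²(119° − 51°) = 0.3825 I₀ · cos²(68°) = 0.05367 I₀.
After rotation:
Unpolarized light through the first polarizer → I₁ = ½ I₀, now polarized at 22°.
I₂ = I₁ cos²(16° − 22°) = 0.5 I₀ · cos²(6°) = 0.4945 I₀.
Angle between axes 2 and 3: 77°. I₃ = 0.4945 I₀ · cos²(77°) = 0.02503 I₀.
Ratio = 0.02503 / 0.05367 = 0.4662.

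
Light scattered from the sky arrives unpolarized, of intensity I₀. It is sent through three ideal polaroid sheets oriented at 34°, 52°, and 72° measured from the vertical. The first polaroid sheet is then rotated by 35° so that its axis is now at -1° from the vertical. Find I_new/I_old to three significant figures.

I_new/I_old ≈ 0.400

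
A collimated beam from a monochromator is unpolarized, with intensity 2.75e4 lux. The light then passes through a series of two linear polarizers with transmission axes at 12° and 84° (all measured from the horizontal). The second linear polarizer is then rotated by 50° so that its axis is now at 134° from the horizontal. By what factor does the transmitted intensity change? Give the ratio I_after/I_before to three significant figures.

I_new/I_old ≈ 2.94

Before rotation:
Unpolarized light through the first polarizer → I₁ = ½ I₀, now polarized at 12°.
I₂ = I₁ cos²(84° − 12°) = 0.5 I₀ · cos²(72°) = 0.04775 I₀.
After rotation:
Unpolarized light through the first polarizer → I₁ = ½ I₀, now polarized at 12°.
Angle between axes 1 and 2: 58°. I₂ = 0.5 I₀ · cos²(58°) = 0.1404 I₀.
Ratio = 0.1404 / 0.04775 = 2.941.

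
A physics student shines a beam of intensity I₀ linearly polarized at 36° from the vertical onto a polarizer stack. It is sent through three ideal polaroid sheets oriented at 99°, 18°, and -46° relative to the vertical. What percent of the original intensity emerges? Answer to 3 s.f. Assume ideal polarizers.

≈ 0.0969%

I₁ = I₀ cos²(99° − 36°) = I₀ cos²(63°) = 0.2061 I₀.
I₂ = I₁ cos²(18° − 99°) = 0.2061 I₀ · cos²(81°) = 0.005044 I₀.
I₃ = I₂ cos²(-46° − 18°) = 0.005044 I₀ · cos²(64°) = 0.0009693 I₀.
That is 0.09693% of the incident intensity.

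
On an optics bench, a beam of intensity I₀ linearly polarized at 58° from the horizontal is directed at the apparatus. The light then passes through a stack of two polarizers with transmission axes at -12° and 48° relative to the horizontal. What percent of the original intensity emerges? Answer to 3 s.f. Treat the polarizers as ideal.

≈ 2.92%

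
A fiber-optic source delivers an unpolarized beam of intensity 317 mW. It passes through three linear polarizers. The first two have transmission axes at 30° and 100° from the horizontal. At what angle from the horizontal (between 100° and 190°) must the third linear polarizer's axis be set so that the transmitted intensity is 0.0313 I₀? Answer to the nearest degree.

Unpolarized light through the first polarizer → I₁ = ½ I₀, now polarized at 30°.
I₂ = I₁ cos²(100° − 30°) = 0.5 I₀ · cos²(70°) = 0.05849 I₀.
Need I₃/I₀ = 0.0313, so cos²(θ − 100°) = 0.0313 / 0.05849 = 0.5351.
θ − 100° = arccos(√0.5351) = 43.0°, giving θ ≈ 100 + 43.0 = 143.0°.

θ ≈ 143°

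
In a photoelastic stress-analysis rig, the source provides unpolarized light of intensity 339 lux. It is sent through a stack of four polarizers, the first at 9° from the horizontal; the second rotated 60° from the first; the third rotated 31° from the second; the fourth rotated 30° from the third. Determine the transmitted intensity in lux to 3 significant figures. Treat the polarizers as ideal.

Unpolarized light through the first polarizer → I₁ = 339 lux/2 = 169.5 lux, polarized at 9°.
I₂ = I₁ · cos²(60°) = 169.5 · 0.25 = 42.38 lux.
I₃ = I₂ · cos²(31°) = 42.38 · 0.7347 = 31.13 lux.
I₄ = I₃ · cos²(30°) = 31.13 · 0.75 = 23.35 lux.

I ≈ 23.4 lux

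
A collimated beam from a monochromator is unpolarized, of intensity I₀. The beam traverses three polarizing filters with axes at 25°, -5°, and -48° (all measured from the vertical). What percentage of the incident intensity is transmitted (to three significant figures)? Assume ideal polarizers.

≈ 20.1%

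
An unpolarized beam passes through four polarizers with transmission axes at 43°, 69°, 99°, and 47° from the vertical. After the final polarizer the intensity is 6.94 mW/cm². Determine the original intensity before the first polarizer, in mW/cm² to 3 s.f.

I₀ ≈ 60.4 mW/cm²

Unpolarized light through the first polarizer → I₁ = ½ I₀, now polarized at 43°.
I₂ = I₁ cos²(69° − 43°) = 0.5 I₀ · cos²(26°) = 0.4039 I₀.
I₃ = I₂ cos²(99° − 69°) = 0.4039 I₀ · cos²(30°) = 0.3029 I₀.
I₄ = I₃ cos²(47° − 99°) = 0.3029 I₀ · cos²(52°) = 0.1148 I₀.
So 6.94 mW/cm² = 0.1148 I₀, giving I₀ = 6.94/0.1148 = 60.44 mW/cm².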